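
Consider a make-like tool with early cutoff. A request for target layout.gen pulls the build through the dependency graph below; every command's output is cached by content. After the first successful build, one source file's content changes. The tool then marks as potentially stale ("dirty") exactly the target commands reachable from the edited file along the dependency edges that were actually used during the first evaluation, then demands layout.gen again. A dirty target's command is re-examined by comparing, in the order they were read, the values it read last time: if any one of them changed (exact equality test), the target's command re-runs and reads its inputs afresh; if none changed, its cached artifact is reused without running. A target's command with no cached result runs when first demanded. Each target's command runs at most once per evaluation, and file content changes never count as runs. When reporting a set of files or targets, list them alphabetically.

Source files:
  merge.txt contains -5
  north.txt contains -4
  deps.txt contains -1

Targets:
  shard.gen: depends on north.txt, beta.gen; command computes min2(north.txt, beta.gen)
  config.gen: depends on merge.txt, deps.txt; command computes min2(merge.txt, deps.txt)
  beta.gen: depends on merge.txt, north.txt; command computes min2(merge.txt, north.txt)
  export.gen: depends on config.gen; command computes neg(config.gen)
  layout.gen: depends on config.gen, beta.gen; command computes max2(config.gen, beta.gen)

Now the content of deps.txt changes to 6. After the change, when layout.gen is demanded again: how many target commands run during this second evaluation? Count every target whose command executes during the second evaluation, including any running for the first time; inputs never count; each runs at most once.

1 target commands run: config.gen.
Note the absorption at config.gen: it re-runs yet its value is the same, leaving the output's value untouched.

First demand of the output computes:
  beta.gen = min2(-5, -4) = -5
  config.gen = min2(-5, -1) = -5
  layout.gen = max2(-5, -5) = -5

After the edit, cleaning proceeds:
  config.gen: a read changed (deps.txt -1->6) — executes, giving -5 — identical to its old value.
  layout.gen: dirty, but its reads are unchanged (config.gen unchanged, beta.gen unchanged); cached -5 stands.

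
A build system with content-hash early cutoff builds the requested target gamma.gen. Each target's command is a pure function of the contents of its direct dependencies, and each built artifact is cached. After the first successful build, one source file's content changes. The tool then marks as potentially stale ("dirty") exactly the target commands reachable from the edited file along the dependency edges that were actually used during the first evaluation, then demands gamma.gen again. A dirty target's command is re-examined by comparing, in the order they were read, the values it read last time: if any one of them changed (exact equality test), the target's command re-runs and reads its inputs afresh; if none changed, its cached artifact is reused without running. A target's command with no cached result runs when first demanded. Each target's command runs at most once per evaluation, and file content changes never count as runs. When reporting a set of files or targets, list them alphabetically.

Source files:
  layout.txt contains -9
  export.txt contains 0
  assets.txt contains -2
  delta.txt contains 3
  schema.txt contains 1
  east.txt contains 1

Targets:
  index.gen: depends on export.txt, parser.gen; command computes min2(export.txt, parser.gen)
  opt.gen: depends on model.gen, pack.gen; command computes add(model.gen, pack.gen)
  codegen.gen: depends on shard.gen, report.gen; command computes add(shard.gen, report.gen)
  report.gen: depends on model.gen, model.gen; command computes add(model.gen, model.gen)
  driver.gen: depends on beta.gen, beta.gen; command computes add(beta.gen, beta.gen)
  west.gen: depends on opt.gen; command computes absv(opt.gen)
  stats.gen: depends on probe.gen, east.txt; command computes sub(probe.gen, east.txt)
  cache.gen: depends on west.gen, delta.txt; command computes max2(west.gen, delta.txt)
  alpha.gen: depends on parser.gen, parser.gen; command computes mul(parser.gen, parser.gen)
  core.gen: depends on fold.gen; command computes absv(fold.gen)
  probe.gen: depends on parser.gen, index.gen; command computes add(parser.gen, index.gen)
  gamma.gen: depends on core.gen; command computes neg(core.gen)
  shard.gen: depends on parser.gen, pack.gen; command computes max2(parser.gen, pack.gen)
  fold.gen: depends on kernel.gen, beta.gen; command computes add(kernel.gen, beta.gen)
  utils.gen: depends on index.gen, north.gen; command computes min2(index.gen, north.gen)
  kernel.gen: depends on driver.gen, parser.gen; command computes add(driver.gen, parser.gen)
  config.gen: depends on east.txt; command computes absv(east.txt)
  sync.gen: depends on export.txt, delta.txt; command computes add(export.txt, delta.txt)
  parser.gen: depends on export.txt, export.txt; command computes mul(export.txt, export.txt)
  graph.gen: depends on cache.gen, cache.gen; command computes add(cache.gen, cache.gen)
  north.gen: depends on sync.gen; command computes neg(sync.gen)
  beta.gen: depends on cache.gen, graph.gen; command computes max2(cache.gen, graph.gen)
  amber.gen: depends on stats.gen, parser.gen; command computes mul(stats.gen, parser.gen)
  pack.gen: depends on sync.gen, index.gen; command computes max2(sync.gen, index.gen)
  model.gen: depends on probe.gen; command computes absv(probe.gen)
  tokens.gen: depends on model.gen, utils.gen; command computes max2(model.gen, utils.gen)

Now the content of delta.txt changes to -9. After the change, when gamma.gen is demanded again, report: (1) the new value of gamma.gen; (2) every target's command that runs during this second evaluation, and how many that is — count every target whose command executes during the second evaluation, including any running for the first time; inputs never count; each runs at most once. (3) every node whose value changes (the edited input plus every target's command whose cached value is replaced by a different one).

New value of gamma.gen: 0.
Target commands that run: beta.gen, cache.gen, core.gen, driver.gen, fold.gen, gamma.gen, graph.gen, kernel.gen, opt.gen, pack.gen, sync.gen, west.gen — 12 in total.
Values that change: beta.gen, cache.gen, core.gen, delta.txt, driver.gen, fold.gen, gamma.gen, graph.gen, kernel.gen, opt.gen, pack.gen, sync.gen, west.gen.

First evaluation (everything demanded from the output):
  parser.gen = mul(0, 0) = 0
  index.gen = min2(0, 0) = 0
  probe.gen = add(0, 0) = 0
  model.gen = absv(0) = 0
  sync.gen = add(0, 3) = 3
  pack.gen = max2(3, 0) = 3
  opt.gen = add(0, 3) = 3
  west.gen = absv(3) = 3
  cache.gen = max2(3, 3) = 3
  graph.gen = add(3, 3) = 6
  beta.gen = max2(3, 6) = 6
  driver.gen = add(6, 6) = 12
  kernel.gen = add(12, 0) = 12
  fold.gen = add(12, 6) = 18
  core.gen = absv(18) = 18
  gamma.gen = neg(18) = -18

Propagation after the edit:
  sync.gen: runs — delta.txt 3->-9; result -9.
  pack.gen: runs — sync.gen 3->-9; result 0.
  opt.gen: runs — pack.gen 3->0; result 0.
  west.gen: runs — opt.gen 3->0; result 0.
  cache.gen: runs — west.gen 3->0; delta.txt 3->-9; result 0.
  graph.gen: runs — cache.gen 3->0; cache.gen 3->0; result 0.
  beta.gen: runs — cache.gen 3->0; graph.gen 6->0; result 0.
  driver.gen: runs — beta.gen 6->0; beta.gen 6->0; result 0.
  kernel.gen: runs — driver.gen 12->0; result 0.
  fold.gen: runs — kernel.gen 12->0; beta.gen 6->0; result 0.
  core.gen: runs — fold.gen 18->0; result 0.
  gamma.gen: runs — core.gen 18->0; result 0.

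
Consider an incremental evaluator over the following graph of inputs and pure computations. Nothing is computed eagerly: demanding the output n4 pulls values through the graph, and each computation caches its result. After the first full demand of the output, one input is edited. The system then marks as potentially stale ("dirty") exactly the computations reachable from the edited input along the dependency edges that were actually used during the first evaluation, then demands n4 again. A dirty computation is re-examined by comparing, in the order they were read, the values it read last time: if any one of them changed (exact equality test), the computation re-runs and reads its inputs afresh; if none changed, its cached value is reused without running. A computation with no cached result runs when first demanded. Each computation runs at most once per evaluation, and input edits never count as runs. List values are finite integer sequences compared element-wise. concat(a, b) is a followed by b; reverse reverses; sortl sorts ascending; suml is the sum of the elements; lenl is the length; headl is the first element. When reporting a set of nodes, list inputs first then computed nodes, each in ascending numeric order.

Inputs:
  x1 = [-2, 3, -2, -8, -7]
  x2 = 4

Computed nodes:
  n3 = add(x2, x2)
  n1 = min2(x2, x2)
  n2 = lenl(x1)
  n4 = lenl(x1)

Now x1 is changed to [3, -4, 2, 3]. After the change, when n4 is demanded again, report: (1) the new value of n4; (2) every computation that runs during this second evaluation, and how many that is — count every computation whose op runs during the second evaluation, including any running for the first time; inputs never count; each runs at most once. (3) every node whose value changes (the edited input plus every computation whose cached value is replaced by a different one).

n4 now evaluates to 4.
Run set: n4 (1 run).
Changed values: x1, n4.

Initial pass — values computed on the first demand:
  n4 = lenl([-2, 3, -2, -8, -7]) = 5

Second demand — change propagation:
  n4: re-runs because x1 [-2, 3, -2, -8, -7]->[3, -4, 2, 3]; new result 4.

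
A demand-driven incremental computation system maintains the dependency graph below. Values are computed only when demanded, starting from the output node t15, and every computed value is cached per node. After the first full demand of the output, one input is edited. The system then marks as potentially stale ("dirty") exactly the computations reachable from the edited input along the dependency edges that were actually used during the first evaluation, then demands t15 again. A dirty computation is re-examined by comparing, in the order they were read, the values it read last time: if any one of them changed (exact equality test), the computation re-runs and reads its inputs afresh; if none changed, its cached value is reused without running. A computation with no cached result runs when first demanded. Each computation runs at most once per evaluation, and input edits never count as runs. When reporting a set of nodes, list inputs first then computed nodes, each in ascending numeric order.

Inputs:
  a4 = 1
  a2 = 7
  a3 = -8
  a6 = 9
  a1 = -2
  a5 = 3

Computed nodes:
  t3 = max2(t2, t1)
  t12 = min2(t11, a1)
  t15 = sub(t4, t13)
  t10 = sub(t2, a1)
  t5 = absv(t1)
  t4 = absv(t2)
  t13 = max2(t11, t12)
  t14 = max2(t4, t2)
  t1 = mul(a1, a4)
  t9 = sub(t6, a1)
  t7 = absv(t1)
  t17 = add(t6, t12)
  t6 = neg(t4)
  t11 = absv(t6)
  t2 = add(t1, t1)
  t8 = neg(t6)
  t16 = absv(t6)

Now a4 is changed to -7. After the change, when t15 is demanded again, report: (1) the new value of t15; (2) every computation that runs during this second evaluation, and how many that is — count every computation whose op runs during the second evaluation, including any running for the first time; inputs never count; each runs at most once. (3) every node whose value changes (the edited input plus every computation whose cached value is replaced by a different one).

First evaluation (everything demanded from the output):
  t1 = mul(-2, 1) = -2
  t2 = add(-2, -2) = -4
  t4 = absv(-4) = 4
  t6 = neg(4) = -4
  t11 = absv(-4) = 4
  t12 = min2(4, -2) = -2
  t13 = max2(4, -2) = 4
  t15 = sub(4, 4) = 0

Propagation after the edit:
  t1: runs — a4 1->-7; result 14.
  t2: runs — t1 -2->14; t1 -2->14; result 28.
  t4: runs — t2 -4->28; result 28.
  t6: runs — t4 4->28; result -28.
  t11: runs — t6 -4->-28; result 28.
  t12: runs — t11 4->28; result -2 (same value as before).
  t13: runs — t11 4->28; result 28.
  t15: runs — t4 4->28; t13 4->28; result 0 (same value as before).

New value of t15: 0.
Computations that run: t1, t2, t4, t6, t11, t12, t13, t15 — 8 in total.
Values that change: a4, t1, t2, t4, t6, t11, t13.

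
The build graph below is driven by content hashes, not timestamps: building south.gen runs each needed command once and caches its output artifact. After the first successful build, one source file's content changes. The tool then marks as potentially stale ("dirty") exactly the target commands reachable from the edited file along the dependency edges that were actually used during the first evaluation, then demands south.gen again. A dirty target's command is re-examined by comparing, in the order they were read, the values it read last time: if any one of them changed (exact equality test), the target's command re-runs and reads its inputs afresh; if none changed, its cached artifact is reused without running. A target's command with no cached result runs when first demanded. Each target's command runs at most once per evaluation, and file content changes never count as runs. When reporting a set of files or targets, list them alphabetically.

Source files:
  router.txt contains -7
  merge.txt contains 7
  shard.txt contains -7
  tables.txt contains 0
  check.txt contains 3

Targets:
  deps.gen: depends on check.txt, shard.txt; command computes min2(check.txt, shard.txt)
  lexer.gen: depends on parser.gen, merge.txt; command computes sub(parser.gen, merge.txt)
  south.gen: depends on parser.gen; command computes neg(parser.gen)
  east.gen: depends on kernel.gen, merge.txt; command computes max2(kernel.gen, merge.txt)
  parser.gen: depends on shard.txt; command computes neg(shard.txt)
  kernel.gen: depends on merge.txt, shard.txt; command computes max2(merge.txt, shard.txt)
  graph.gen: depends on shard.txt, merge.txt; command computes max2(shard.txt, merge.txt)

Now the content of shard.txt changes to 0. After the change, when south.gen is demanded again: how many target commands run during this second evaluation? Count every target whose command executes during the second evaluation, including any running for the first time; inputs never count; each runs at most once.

Run set: parser.gen, south.gen (2 run).

Initial pass — values computed on the first demand:
  parser.gen = neg(-7) = 7
  south.gen = neg(7) = -7

Second demand — change propagation:
  parser.gen: re-runs because shard.txt -7->0; new result 0.
  south.gen: re-runs because parser.gen 7->0; new result 0.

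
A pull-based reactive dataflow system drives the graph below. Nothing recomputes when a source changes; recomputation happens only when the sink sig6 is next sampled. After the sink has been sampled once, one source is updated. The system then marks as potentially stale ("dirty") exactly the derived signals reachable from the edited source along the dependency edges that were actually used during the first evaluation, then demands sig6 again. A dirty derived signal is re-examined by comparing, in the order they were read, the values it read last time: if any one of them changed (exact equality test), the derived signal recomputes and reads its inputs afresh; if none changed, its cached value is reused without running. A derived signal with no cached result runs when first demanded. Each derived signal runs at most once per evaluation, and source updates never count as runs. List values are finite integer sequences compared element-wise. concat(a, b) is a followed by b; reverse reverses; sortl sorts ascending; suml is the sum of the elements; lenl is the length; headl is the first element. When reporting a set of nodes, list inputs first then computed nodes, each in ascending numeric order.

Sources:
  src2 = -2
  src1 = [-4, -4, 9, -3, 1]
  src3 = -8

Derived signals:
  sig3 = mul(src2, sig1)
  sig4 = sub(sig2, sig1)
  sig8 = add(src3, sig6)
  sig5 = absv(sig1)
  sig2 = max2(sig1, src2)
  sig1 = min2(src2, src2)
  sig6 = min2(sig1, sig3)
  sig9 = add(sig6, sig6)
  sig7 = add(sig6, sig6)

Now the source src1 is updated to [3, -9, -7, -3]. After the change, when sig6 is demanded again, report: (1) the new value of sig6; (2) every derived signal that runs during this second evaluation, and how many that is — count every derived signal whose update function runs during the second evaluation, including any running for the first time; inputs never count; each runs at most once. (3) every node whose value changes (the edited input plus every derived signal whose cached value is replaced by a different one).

New value of sig6: -2.
Derived signals that run: none — 0 in total.
Values that change: src1.
Key observation: src1 is never demanded by the output, so the edit triggers no recomputation at all.

First evaluation (everything demanded from the output):
  sig1 = min2(-2, -2) = -2
  sig3 = mul(-2, -2) = 4
  sig6 = min2(-2, 4) = -2

Propagation after the edit:
  src1 feeds no computation that the output demands — nothing is marked dirty and nothing runs.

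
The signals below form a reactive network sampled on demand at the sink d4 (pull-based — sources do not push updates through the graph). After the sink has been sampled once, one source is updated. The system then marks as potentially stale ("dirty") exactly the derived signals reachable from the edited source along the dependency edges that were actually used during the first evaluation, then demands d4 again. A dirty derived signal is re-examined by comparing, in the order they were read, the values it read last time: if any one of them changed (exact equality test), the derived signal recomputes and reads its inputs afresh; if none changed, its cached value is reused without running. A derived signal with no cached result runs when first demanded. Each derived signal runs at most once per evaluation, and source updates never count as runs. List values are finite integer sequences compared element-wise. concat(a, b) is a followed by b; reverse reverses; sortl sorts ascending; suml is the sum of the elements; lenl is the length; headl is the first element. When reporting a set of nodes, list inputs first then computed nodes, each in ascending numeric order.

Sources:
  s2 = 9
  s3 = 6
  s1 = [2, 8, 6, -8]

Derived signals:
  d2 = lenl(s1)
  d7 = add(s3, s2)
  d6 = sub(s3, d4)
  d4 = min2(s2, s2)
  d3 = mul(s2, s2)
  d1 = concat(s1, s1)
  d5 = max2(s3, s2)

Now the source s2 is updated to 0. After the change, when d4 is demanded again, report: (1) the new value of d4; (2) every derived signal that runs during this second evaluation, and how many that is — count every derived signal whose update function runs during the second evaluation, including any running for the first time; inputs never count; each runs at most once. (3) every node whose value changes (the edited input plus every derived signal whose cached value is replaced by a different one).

d4 now evaluates to 0.
Run set: d4 (1 run).
Changed values: s2, d4.

Initial pass — values computed on the first demand:
  d4 = min2(9, 9) = 9

Second demand — change propagation:
  d4: re-runs because s2 9->0; s2 9->0; new result 0.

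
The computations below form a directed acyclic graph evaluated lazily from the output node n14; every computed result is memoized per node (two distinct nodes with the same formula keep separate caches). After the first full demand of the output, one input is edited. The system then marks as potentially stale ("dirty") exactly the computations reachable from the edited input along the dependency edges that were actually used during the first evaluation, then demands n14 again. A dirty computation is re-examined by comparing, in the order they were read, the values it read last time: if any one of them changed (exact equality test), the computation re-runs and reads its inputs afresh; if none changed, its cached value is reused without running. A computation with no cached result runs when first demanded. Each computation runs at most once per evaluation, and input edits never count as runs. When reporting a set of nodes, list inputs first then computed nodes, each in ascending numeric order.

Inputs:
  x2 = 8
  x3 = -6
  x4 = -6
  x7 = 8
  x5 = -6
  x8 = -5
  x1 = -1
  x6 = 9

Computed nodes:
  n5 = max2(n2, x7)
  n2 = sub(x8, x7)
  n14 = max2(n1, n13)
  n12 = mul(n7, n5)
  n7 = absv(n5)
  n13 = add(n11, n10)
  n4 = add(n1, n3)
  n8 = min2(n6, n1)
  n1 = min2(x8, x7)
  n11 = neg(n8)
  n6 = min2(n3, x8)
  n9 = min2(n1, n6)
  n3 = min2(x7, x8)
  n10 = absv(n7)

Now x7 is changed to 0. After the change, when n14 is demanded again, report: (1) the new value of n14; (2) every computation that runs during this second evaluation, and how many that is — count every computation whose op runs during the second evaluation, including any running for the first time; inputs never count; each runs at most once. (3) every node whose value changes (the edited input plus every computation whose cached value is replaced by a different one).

Demanding n14 again yields 5.
8 computations run: n1, n2, n3, n5, n7, n10, n13, n14.
The nodes whose values change: x7, n2, n5, n7, n10, n13, n14.
Note where the cutoff bites: n6 is checked, finds nothing changed, and keeps its cache.

First demand of the output computes:
  n1 = min2(-5, 8) = -5
  n2 = sub(-5, 8) = -13
  n3 = min2(8, -5) = -5
  n5 = max2(-13, 8) = 8
  n6 = min2(-5, -5) = -5
  n7 = absv(8) = 8
  n8 = min2(-5, -5) = -5
  n10 = absv(8) = 8
  n11 = neg(-5) = 5
  n13 = add(5, 8) = 13
  n14 = max2(-5, 13) = 13

After the edit, cleaning proceeds:
  n1: a read changed (x7 8->0) — executes, giving -5 — identical to its old value.
  n2: a read changed (x7 8->0) — executes, giving -5.
  n3: a read changed (x7 8->0) — executes, giving -5 — identical to its old value.
  n5: a read changed (n2 -13->-5; x7 8->0) — executes, giving 0.
  n6: dirty, but its reads are unchanged (n3 unchanged, x8 unchanged); cached -5 stands.
  n7: a read changed (n5 8->0) — executes, giving 0.
  n8: dirty, but its reads are unchanged (n6 unchanged, n1 unchanged); cached -5 stands.
  n10: a read changed (n7 8->0) — executes, giving 0.
  n11: dirty, but its reads are unchanged (n8 unchanged); cached 5 stands.
  n13: a read changed (n10 8->0) — executes, giving 5.
  n14: a read changed (n13 13->5) — executes, giving 5.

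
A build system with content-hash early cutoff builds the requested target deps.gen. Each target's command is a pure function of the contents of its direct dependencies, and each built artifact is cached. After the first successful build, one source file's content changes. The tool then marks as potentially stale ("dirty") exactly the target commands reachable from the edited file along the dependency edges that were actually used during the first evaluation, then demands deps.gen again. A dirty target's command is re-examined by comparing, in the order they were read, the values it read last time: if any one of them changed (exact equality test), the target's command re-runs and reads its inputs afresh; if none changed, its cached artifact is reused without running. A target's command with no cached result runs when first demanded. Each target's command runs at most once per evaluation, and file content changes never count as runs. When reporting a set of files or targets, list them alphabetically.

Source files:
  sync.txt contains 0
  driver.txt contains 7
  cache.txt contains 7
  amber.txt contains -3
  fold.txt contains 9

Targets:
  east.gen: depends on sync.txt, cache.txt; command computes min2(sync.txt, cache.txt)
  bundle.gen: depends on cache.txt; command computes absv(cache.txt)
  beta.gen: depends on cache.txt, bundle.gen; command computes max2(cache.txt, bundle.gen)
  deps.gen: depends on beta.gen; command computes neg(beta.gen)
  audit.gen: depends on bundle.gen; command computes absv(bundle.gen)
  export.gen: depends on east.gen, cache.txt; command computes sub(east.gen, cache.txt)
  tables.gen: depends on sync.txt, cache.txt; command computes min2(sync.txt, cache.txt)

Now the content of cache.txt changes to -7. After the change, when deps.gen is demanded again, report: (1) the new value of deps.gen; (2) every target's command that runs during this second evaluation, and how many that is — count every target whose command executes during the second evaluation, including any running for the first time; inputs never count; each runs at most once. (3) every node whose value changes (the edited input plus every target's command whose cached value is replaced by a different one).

New value of deps.gen: -7.
Target commands that run: beta.gen, bundle.gen — 2 in total.
Values that change: cache.txt.
Key observation: the cutoff stops propagation at deps.gen — its inputs' values are unchanged, so it reuses its cache.

First evaluation (everything demanded from the output):
  bundle.gen = absv(7) = 7
  beta.gen = max2(7, 7) = 7
  deps.gen = neg(7) = -7

Propagation after the edit:
  bundle.gen: runs — cache.txt 7->-7; result 7 (same value as before).
  beta.gen: runs — cache.txt 7->-7; result 7 (same value as before).
  deps.gen: checked — values it read are unchanged (beta.gen unchanged); reused cached -7 without running.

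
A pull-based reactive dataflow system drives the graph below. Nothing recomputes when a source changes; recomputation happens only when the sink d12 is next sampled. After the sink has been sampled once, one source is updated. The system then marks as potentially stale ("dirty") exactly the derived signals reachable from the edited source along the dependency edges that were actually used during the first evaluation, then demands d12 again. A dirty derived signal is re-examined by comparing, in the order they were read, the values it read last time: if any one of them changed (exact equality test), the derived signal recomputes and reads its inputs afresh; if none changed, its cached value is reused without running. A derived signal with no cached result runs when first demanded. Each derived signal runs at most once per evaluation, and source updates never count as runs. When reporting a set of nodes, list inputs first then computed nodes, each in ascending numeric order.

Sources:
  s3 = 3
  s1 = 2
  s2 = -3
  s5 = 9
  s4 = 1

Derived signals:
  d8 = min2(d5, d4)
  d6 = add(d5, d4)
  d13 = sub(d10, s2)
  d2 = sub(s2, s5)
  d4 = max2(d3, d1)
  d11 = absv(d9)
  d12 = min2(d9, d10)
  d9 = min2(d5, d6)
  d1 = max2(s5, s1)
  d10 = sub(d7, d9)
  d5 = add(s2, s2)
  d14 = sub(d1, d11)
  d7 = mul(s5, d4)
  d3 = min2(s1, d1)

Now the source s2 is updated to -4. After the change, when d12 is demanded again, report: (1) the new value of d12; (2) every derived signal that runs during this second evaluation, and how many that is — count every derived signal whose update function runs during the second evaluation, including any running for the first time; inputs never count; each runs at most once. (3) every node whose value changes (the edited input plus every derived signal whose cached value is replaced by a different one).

New value of d12: -8.
Derived signals that run: d5, d6, d9, d10, d12 — 5 in total.
Values that change: s2, d5, d6, d9, d10, d12.

First evaluation (everything demanded from the output):
  d1 = max2(9, 2) = 9
  d3 = min2(2, 9) = 2
  d4 = max2(2, 9) = 9
  d5 = add(-3, -3) = -6
  d6 = add(-6, 9) = 3
  d7 = mul(9, 9) = 81
  d9 = min2(-6, 3) = -6
  d10 = sub(81, -6) = 87
  d12 = min2(-6, 87) = -6

Propagation after the edit:
  d5: runs — s2 -3->-4; s2 -3->-4; result -8.
  d6: runs — d5 -6->-8; result 1.
  d9: runs — d5 -6->-8; d6 3->1; result -8.
  d10: runs — d9 -6->-8; result 89.
  d12: runs — d9 -6->-8; d10 87->89; result -8.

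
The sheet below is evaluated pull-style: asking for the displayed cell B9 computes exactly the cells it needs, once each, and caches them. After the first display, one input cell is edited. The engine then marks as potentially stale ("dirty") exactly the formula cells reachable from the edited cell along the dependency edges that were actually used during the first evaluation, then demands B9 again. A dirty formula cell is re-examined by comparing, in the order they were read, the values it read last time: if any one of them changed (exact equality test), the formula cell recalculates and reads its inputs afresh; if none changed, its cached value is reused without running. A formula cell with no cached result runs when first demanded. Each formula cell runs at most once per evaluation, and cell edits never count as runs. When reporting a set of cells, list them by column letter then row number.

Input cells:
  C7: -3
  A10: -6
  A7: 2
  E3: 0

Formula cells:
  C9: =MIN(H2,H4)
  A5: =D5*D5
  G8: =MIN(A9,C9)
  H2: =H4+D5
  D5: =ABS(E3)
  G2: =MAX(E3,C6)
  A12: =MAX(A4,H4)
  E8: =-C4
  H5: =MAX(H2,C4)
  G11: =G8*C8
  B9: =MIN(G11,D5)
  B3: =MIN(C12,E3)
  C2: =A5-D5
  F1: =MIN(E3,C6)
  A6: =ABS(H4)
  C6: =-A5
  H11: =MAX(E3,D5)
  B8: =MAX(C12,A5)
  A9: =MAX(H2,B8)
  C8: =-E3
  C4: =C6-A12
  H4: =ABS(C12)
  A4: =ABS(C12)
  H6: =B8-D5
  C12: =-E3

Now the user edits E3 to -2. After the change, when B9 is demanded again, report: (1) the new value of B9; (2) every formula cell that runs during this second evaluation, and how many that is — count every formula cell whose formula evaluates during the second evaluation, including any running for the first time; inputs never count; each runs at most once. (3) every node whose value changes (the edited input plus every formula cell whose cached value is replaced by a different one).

Demanding B9 again yields 2.
12 formula cells run: A5, A9, B8, B9, C8, C9, C12, D5, G8, G11, H2, H4.
The nodes whose values change: A5, A9, B8, B9, C8, C9, C12, D5, E3, G8, G11, H2, H4.

First demand of the output computes:
  C8 = -(0) = 0
  C12 = -(0) = 0
  D5 = ABS(0) = 0
  A5 = 0 * 0 = 0
  B8 = MAX(0, 0) = 0
  H4 = ABS(0) = 0
  H2 = 0 + 0 = 0
  A9 = MAX(0, 0) = 0
  C9 = MIN(0, 0) = 0
  G8 = MIN(0, 0) = 0
  G11 = 0 * 0 = 0
  B9 = MIN(0, 0) = 0

After the edit, cleaning proceeds:
  C8: a read changed (E3 0->-2) — executes, giving 2.
  C12: a read changed (E3 0->-2) — executes, giving 2.
  D5: a read changed (E3 0->-2) — executes, giving 2.
  A5: a read changed (D5 0->2; D5 0->2) — executes, giving 4.
  B8: a read changed (C12 0->2; A5 0->4) — executes, giving 4.
  H4: a read changed (C12 0->2) — executes, giving 2.
  H2: a read changed (H4 0->2; D5 0->2) — executes, giving 4.
  A9: a read changed (H2 0->4; B8 0->4) — executes, giving 4.
  C9: a read changed (H2 0->4; H4 0->2) — executes, giving 2.
  G8: a read changed (A9 0->4; C9 0->2) — executes, giving 2.
  G11: a read changed (G8 0->2; C8 0->2) — executes, giving 4.
  B9: a read changed (G11 0->4; D5 0->2) — executes, giving 2.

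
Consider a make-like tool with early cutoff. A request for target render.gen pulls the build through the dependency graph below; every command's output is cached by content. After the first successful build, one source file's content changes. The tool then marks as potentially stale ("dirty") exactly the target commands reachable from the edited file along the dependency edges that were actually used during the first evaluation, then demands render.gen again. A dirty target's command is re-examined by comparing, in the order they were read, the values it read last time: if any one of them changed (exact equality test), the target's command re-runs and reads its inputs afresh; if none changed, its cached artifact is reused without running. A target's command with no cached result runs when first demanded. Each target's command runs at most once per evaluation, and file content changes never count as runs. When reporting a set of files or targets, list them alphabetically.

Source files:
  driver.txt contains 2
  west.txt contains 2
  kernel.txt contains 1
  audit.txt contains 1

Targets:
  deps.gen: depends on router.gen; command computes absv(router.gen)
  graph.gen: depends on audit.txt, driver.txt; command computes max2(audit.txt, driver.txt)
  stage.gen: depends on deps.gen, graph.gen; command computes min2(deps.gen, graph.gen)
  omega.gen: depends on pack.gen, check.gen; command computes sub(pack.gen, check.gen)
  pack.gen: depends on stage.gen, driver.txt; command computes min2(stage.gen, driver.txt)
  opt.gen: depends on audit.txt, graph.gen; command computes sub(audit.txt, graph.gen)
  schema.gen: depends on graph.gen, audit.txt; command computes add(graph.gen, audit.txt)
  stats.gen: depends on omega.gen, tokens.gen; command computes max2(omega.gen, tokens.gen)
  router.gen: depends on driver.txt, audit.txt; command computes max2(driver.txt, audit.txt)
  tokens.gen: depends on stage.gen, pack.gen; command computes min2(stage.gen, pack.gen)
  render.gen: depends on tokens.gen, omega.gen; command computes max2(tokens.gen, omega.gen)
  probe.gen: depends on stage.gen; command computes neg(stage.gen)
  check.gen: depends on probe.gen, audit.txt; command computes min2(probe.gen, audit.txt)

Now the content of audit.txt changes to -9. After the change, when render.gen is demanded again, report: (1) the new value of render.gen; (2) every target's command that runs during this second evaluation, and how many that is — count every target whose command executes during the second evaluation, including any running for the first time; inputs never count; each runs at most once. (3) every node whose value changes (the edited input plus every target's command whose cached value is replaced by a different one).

Demanding render.gen again yields 11.
5 target commands run: check.gen, graph.gen, omega.gen, render.gen, router.gen.
The nodes whose values change: audit.txt, check.gen, omega.gen, render.gen.
Note where the cutoff bites: deps.gen is checked, finds nothing changed, and keeps its cache.

First demand of the output computes:
  graph.gen = max2(1, 2) = 2
  router.gen = max2(2, 1) = 2
  deps.gen = absv(2) = 2
  stage.gen = min2(2, 2) = 2
  pack.gen = min2(2, 2) = 2
  probe.gen = neg(2) = -2
  check.gen = min2(-2, 1) = -2
  omega.gen = sub(2, -2) = 4
  tokens.gen = min2(2, 2) = 2
  render.gen = max2(2, 4) = 4

After the edit, cleaning proceeds:
  graph.gen: a read changed (audit.txt 1->-9) — executes, giving 2 — identical to its old value.
  router.gen: a read changed (audit.txt 1->-9) — executes, giving 2 — identical to its old value.
  deps.gen: dirty, but its reads are unchanged (router.gen unchanged); cached 2 stands.
  stage.gen: dirty, but its reads are unchanged (deps.gen unchanged, graph.gen unchanged); cached 2 stands.
  pack.gen: dirty, but its reads are unchanged (stage.gen unchanged, driver.txt unchanged); cached 2 stands.
  probe.gen: dirty, but its reads are unchanged (stage.gen unchanged); cached -2 stands.
  check.gen: a read changed (audit.txt 1->-9) — executes, giving -9.
  omega.gen: a read changed (check.gen -2->-9) — executes, giving 11.
  tokens.gen: dirty, but its reads are unchanged (stage.gen unchanged, pack.gen unchanged); cached 2 stands.
  render.gen: a read changed (omega.gen 4->11) — executes, giving 11.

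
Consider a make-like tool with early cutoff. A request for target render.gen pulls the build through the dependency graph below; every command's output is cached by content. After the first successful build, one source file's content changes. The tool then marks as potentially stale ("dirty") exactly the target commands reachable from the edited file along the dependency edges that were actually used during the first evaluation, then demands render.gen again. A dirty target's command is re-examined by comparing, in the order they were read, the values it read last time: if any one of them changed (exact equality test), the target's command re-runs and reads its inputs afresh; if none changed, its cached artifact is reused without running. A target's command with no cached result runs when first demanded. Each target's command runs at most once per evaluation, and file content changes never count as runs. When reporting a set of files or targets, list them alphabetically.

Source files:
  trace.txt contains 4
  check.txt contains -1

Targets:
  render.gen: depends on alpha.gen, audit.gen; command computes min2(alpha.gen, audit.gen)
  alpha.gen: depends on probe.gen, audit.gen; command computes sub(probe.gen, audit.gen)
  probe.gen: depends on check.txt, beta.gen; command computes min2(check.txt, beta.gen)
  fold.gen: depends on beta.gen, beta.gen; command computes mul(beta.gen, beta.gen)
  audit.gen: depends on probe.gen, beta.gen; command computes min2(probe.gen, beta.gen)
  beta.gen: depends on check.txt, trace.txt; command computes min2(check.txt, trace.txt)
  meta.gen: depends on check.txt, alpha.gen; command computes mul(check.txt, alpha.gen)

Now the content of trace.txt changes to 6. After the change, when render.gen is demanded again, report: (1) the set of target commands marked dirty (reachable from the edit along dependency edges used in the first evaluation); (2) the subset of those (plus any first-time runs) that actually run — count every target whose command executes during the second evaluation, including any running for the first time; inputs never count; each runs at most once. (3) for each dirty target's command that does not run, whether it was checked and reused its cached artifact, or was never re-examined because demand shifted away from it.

First demand of the output computes:
  beta.gen = min2(-1, 4) = -1
  probe.gen = min2(-1, -1) = -1
  audit.gen = min2(-1, -1) = -1
  alpha.gen = sub(-1, -1) = 0
  render.gen = min2(0, -1) = -1

After the edit, cleaning proceeds:
  beta.gen: a read changed (trace.txt 4->6) — executes, giving -1 — identical to its old value.
  probe.gen: dirty, but its reads are unchanged (check.txt unchanged, beta.gen unchanged); cached -1 stands.
  audit.gen: dirty, but its reads are unchanged (probe.gen unchanged, beta.gen unchanged); cached -1 stands.
  alpha.gen: dirty, but its reads are unchanged (probe.gen unchanged, audit.gen unchanged); cached 0 stands.
  render.gen: dirty, but its reads are unchanged (alpha.gen unchanged, audit.gen unchanged); cached -1 stands.

Note the absorption at beta.gen: it re-runs yet its value is the same, leaving the output's value untouched.

The edit dirties: alpha.gen, audit.gen, beta.gen, probe.gen, render.gen.
1 target commands run: beta.gen.
Cache hits after checking: alpha.gen, audit.gen, probe.gen, render.gen.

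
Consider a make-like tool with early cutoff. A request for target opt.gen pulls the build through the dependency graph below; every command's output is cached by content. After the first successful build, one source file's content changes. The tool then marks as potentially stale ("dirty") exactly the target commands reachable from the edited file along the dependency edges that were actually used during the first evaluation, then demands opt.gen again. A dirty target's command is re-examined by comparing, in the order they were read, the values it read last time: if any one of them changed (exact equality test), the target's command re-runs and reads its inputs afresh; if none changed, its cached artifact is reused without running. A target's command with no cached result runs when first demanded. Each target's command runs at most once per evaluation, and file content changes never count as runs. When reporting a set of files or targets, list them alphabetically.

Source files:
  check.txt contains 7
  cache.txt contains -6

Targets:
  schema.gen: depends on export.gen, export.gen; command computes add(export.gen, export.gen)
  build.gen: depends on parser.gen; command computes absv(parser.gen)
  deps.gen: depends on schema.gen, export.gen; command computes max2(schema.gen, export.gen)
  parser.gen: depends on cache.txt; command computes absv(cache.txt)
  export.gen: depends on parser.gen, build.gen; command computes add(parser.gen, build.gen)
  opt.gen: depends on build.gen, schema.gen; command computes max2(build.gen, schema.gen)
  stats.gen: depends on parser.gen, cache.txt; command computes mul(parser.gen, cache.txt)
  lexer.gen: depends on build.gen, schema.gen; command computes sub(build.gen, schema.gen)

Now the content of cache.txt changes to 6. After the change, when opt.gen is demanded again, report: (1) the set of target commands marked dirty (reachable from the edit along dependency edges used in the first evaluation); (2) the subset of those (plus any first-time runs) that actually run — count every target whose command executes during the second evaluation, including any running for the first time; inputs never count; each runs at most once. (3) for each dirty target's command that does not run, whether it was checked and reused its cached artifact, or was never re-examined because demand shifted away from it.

First demand of the output computes:
  parser.gen = absv(-6) = 6
  build.gen = absv(6) = 6
  export.gen = add(6, 6) = 12
  schema.gen = add(12, 12) = 24
  opt.gen = max2(6, 24) = 24

After the edit, cleaning proceeds:
  parser.gen: a read changed (cache.txt -6->6) — executes, giving 6 — identical to its old value.
  build.gen: dirty, but its reads are unchanged (parser.gen unchanged); cached 6 stands.
  export.gen: dirty, but its reads are unchanged (parser.gen unchanged, build.gen unchanged); cached 12 stands.
  schema.gen: dirty, but its reads are unchanged (export.gen unchanged, export.gen unchanged); cached 24 stands.
  opt.gen: dirty, but its reads are unchanged (build.gen unchanged, schema.gen unchanged); cached 24 stands.

Note the absorption at parser.gen: it re-runs yet its value is the same, leaving the output's value untouched.

The edit dirties: build.gen, export.gen, opt.gen, parser.gen, schema.gen.
1 target commands run: parser.gen.
Cache hits after checking: build.gen, export.gen, opt.gen, schema.gen.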